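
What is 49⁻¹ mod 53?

53 = 1·49 + 4
49 = 12·4 + 1
4 = 4·1 + 0
Back-substituting gives 49·13 ≡ 1 (mod 53).

13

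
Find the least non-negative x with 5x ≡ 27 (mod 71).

5⁻¹ ≡ 57 (mod 71) because 5·57 = 285 = 4·71 + 1.
So x ≡ 57·27 = 1539 ≡ 48 (mod 71).

48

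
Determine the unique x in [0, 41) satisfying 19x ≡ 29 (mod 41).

8

19⁻¹ ≡ 13 (mod 41) because 19·13 = 247 = 6·41 + 1.
Multiplying both sides by 13: x ≡ 13·29 = 377 ≡ 8 (mod 41).
Check: 19·8 = 152 = 3·41 + 29.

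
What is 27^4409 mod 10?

Last digits of 7^n: 7, 9, 3, 1 (period 4).
4409 leaves remainder 1 on division by 4, so 27^4409 ends in 7.

7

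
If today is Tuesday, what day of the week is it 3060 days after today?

Wednesday

Dividing 3060 by 7 gives quotient 437 and remainder 1.
Tuesday + 1 day → Wednesday.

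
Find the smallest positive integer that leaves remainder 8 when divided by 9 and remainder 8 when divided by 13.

x ≡ 8 (mod 9) gives x ∈ {8}.
The first of these with x mod 13 = 8 is 8.

8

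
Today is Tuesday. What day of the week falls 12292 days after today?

12292 = 1756·7 + 0, so 12292 mod 7 = 0.
Tuesday + 0 days → Tuesday.

Tuesday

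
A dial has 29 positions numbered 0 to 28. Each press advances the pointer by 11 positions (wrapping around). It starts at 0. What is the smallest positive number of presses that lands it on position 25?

The inverse of 11 mod 29 is 8 (since 11·8 = 88 ≡ 1).
So x ≡ 8·25 = 200 ≡ 26 (mod 29).

26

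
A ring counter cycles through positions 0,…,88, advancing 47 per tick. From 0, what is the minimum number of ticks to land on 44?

47⁻¹ ≡ 36 (mod 89) because 47·36 = 1692 = 19·89 + 1.
So x ≡ 36·44 = 1584 ≡ 71 (mod 89).
Check: 47·71 = 3337 = 37·89 + 44.

71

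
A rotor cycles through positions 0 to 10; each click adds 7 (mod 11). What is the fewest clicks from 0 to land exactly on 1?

8

11 = 1·7 + 4
7 = 1·4 + 3
4 = 1·3 + 1
3 = 3·1 + 0
Back-substituting gives 7·8 ≡ 1 (mod 11).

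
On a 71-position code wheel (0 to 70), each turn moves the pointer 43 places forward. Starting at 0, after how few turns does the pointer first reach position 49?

43⁻¹ ≡ 38 (mod 71) because 43·38 = 1634 = 23·71 + 1.
Multiplying both sides by 38: x ≡ 38·49 = 1862 ≡ 16 (mod 71).

16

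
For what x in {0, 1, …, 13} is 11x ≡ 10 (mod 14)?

The inverse of 11 mod 14 is 9 (since 11·9 = 99 ≡ 1).
So x ≡ 9·10 = 90 ≡ 6 (mod 14).

6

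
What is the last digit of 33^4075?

7

Powers of 3 mod 10 repeat with period 4: 3, 9, 7, 1.
4075 mod 4 = 3, so the last digit matches 3^3 = 7.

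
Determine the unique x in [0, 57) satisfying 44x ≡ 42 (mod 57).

44⁻¹ ≡ 35 (mod 57) because 44·35 = 1540 = 27·57 + 1.
So x ≡ 35·42 = 1470 ≡ 45 (mod 57).

45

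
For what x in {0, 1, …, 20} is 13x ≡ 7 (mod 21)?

13⁻¹ ≡ 13 (mod 21) because 13·13 = 169 = 8·21 + 1.
So x ≡ 13·7 = 91 ≡ 7 (mod 21).
Check: 13·7 = 91 = 4·21 + 7.

7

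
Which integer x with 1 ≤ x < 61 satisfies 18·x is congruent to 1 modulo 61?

18·17 = 306 = 5·61 + 1, so 18⁻¹ ≡ 17 (mod 61).

17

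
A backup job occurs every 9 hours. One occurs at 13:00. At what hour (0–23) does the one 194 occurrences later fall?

194·9 = 1746.
1746 mod 24 = 18 (since 72·24 = 1728).
(13 + 18) mod 24 = 7.

7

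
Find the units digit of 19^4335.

The units digit of 19^n cycles with period 2: 9, 1, …
4335 mod 2 = 1, so the last digit matches 9^1 = 9.

9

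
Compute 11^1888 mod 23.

Square-and-reduce mod 23: 11^1≡11, 11^2≡6, 11^4≡13, 11^8≡8, 11^16≡18, 11^32≡2, 11^64≡4, 11^128≡16, 11^256≡3, 11^512≡9, 11^1024≡12.
Since 1888 = 32 + 64 + 256 + 512 + 1024 in binary, 11^1888 ≡ 2·4·3·9·12 ≡ 16 (mod 23).

16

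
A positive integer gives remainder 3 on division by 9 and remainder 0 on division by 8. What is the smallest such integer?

x ≡ 0 (mod 8) gives x ∈ {0, 8, 16, 24, 32, 40, 48}.
The first of these with x mod 9 = 3 is 48.

48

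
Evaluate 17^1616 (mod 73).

8

Successive squares of 17 mod 73: 17^1≡17, 17^2≡70, 17^4≡9, 17^8≡8, 17^16≡64, 17^32≡8, 17^64≡64, 17^128≡8, 17^256≡64, 17^512≡8, 17^1024≡64.
Since 1616 = 16 + 64 + 512 + 1024 in binary, 17^1616 ≡ 64·64·8·64 ≡ 8 (mod 73).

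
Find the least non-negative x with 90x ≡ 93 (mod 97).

90⁻¹ ≡ 83 (mod 97) because 90·83 = 7470 = 77·97 + 1.
So x ≡ 83·93 = 7719 ≡ 56 (mod 97).

56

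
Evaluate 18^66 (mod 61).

By repeated squaring mod 61: 18^1≡18, 18^2≡19, 18^4≡56, 18^8≡25, 18^16≡15, 18^32≡42, 18^64≡56.
Since 66 = 2 + 64 in binary, 18^66 ≡ 19·56 ≡ 27 (mod 61).

27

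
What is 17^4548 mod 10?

1

The units digit of 17^n cycles with period 4: 7, 9, 3, 1, …
4548 leaves remainder 0 on division by 4, so 17^4548 ends in 1.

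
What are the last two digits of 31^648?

Square-and-reduce mod 100: 31^1≡31, 31^2≡61, 31^4≡21, 31^8≡41, 31^16≡81, 31^32≡61, 31^64≡21, 31^128≡41, 31^256≡81, 31^512≡61.
Since 648 = 8 + 128 + 512 in binary, 31^648 ≡ 41·41·61 ≡ 41 (mod 100).

41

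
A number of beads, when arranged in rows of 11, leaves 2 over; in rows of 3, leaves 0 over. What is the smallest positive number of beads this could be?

x ≡ 0 (mod 3) gives x ∈ {0, 3, 6, 9, 12, 15, 18, 21, …}.
The first of these with x mod 11 = 2 is 24.

24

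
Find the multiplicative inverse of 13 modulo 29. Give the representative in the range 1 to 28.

13·9 = 117 = 4·29 + 1, so 13⁻¹ ≡ 9 (mod 29).

9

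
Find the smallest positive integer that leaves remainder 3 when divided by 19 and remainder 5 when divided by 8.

117

Since 8·12 ≡ 1 (mod 19), take x = 5 + 8·((3−5)·12 mod 19) = 5 + 8·14 = 117.
Check: 117 mod 19 = 3, 117 mod 8 = 5.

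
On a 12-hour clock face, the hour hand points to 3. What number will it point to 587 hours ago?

587 mod 12 = 11 (since 48·12 = 576).
3 − 11 → 4 on a 12-hour dial.

4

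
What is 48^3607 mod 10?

The units digit of 48^n cycles with period 4: 8, 4, 2, 6, …
3607 leaves remainder 3 on division by 4, so 48^3607 ends in 2.

2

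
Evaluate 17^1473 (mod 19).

7

Square-and-reduce mod 19: 17^1≡17, 17^2≡4, 17^4≡16, 17^8≡9, 17^16≡5, 17^32≡6, 17^64≡17, 17^128≡4, 17^256≡16, 17^512≡9, 17^1024≡5.
Since 1473 = 1 + 64 + 128 + 256 + 1024 in binary, 17^1473 ≡ 17·17·4·16·5 ≡ 7 (mod 19).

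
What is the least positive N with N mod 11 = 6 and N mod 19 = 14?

204

Since 19·7 ≡ 1 (mod 11), take x = 14 + 19·((6−14)·7 mod 11) = 14 + 19·10 = 204.
Check: 204 mod 11 = 6, 204 mod 19 = 14.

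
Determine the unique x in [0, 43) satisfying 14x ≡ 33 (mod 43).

The inverse of 14 mod 43 is 40 (since 14·40 = 560 ≡ 1).
So x ≡ 40·33 = 1320 ≡ 30 (mod 43).

30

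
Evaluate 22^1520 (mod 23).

Successive squares of 22 mod 23: 22^1≡22, 22^2≡1, 22^4≡1, 22^8≡1, 22^16≡1, 22^32≡1, 22^64≡1, 22^128≡1, 22^256≡1, 22^512≡1, 22^1024≡1.
Since 1520 = 16 + 32 + 64 + 128 + 256 + 1024 in binary, 22^1520 ≡ 1·1·1·1·1·1 ≡ 1 (mod 23).

1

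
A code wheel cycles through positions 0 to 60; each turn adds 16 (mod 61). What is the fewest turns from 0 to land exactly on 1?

42

16·42 = 672 = 11·61 + 1, so 16⁻¹ ≡ 42 (mod 61).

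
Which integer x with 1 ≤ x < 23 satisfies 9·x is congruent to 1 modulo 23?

9·18 = 162 = 7·23 + 1, so 9⁻¹ ≡ 18 (mod 23).

18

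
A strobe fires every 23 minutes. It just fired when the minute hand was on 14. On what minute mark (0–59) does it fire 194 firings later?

194·23 = 4462.
4462 mod 60 = 22 (since 74·60 = 4440).
(14 + 22) mod 60 = 36.

36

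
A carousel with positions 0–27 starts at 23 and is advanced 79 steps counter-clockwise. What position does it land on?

0

Dividing 79 by 28 gives quotient 2 and remainder 23.
(23 − 23) mod 28 = 0.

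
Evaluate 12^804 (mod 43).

21

Square-and-reduce mod 43: 12^1≡12, 12^2≡15, 12^4≡10, 12^8≡14, 12^16≡24, 12^32≡17, 12^64≡31, 12^128≡15, 12^256≡10, 12^512≡14.
Since 804 = 4 + 32 + 256 + 512 in binary, 12^804 ≡ 10·17·10·14 ≡ 21 (mod 43).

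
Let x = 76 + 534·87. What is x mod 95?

79

534·87 = 46458.
46458 = 489·95 + 3, so 46458 mod 95 = 3.
(76 + 3) mod 95 = 79.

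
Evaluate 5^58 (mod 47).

18

By repeated squaring mod 47: 5^1≡5, 5^2≡25, 5^4≡14, 5^8≡8, 5^16≡17, 5^32≡7.
Since 58 = 2 + 8 + 16 + 32 in binary, 5^58 ≡ 25·8·17·7 ≡ 18 (mod 47).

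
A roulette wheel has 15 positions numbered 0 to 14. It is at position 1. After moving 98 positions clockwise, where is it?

9

Dividing 98 by 15 gives quotient 6 and remainder 8.
(1 + 8) mod 15 = 9.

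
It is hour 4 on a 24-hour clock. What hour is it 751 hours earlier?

21

751 − 31·24 = 7, so 751 ≡ 7 (mod 24).
(4 − 7) mod 24 = 21.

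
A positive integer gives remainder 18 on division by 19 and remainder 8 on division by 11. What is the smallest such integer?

x ≡ 8 (mod 11) gives x ∈ {8, 19, 30, 41, 52, 63, 74, 85, …}.
The first of these with x mod 19 = 18 is 151.

151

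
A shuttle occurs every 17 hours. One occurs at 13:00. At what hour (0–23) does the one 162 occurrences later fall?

162·17 = 2754.
2754 mod 24 = 18 (since 114·24 = 2736).
(13 + 18) mod 24 = 7.

7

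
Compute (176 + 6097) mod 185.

6097 mod 185 = 177 (since 32·185 = 5920).
(176 + 177) mod 185 = 168.

168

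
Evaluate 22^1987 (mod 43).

2

Square-and-reduce mod 43: 22^1≡22, 22^2≡11, 22^4≡35, 22^8≡21, 22^16≡11, 22^32≡35, 22^64≡21, 22^128≡11, 22^256≡35, 22^512≡21, 22^1024≡11.
1987 = 1 + 2 + 64 + 128 + 256 + 512 + 1024, so 22^1987 ≡ 22·11·21·11·35·21·11 ≡ 2 (mod 43).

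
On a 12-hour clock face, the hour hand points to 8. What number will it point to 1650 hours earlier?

1650 = 137·12 + 6, so 1650 mod 12 = 6.
8 − 6 → 2 on a 12-hour dial.

2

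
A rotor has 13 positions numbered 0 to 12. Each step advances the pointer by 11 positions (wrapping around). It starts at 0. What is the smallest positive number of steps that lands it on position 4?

The inverse of 11 mod 13 is 6 (since 11·6 = 66 ≡ 1).
Multiplying both sides by 6: x ≡ 6·4 = 24 ≡ 11 (mod 13).
Check: 11·11 = 121 = 9·13 + 4.

11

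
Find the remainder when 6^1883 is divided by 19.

Successive squares of 6 mod 19: 6^1≡6, 6^2≡17, 6^4≡4, 6^8≡16, 6^16≡9, 6^32≡5, 6^64≡6, 6^128≡17, 6^256≡4, 6^512≡16, 6^1024≡9.
1883 = 1 + 2 + 8 + 16 + 64 + 256 + 512 + 1024, so 6^1883 ≡ 6·17·16·9·6·4·16·9 ≡ 17 (mod 19).

17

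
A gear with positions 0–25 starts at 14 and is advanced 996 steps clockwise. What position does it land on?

22

996 − 38·26 = 8, so 996 ≡ 8 (mod 26).
(14 + 8) mod 26 = 22.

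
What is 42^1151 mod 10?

Last digits of 2^n: 2, 4, 8, 6 (period 4).
1151 mod 4 = 3, so the last digit matches 2^3 = 8.

8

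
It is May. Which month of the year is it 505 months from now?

June

505 mod 12 = 1 (since 42·12 = 504).
May + 1 month → June.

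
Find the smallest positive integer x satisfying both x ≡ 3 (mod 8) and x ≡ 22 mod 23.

Since 23·7 ≡ 1 (mod 8), take x = 22 + 23·((3−22)·7 mod 8) = 22 + 23·3 = 91.
Check: 91 mod 8 = 3, 91 mod 23 = 22.

91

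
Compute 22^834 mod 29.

By repeated squaring mod 29: 22^1≡22, 22^2≡20, 22^4≡23, 22^8≡7, 22^16≡20, 22^32≡23, 22^64≡7, 22^128≡20, 22^256≡23, 22^512≡7.
834 = 2 + 64 + 256 + 512, so 22^834 ≡ 20·7·23·7 ≡ 7 (mod 29).

7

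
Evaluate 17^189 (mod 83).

By repeated squaring mod 83: 17^1≡17, 17^2≡40, 17^4≡23, 17^8≡31, 17^16≡48, 17^32≡63, 17^64≡68, 17^128≡59.
189 = 1 + 4 + 8 + 16 + 32 + 128, so 17^189 ≡ 17·23·31·48·63·59 ≡ 64 (mod 83).

64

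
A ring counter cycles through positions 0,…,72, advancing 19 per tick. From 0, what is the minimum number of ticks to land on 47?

19⁻¹ ≡ 50 (mod 73) because 19·50 = 950 = 13·73 + 1.
So x ≡ 50·47 = 2350 ≡ 14 (mod 73).
Check: 19·14 = 266 = 3·73 + 47.

14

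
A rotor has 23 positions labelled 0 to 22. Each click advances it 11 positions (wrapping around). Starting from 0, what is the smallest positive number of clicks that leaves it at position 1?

23 = 2·11 + 1
11 = 11·1 + 0
Back-substituting gives 11·21 ≡ 1 (mod 23).

21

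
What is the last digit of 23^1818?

9

Last digits of 3^n: 3, 9, 7, 1 (period 4).
1818 mod 4 = 2, so the last digit matches 3^2 = 9.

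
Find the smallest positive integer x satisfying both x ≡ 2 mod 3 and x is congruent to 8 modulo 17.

x ≡ 2 (mod 3) gives x ∈ {2, 5, 8}.
The first of these with x mod 17 = 8 is 8.

8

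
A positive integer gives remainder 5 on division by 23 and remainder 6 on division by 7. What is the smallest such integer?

97

Since 7·10 ≡ 1 (mod 23), take x = 6 + 7·((5−6)·10 mod 23) = 6 + 7·13 = 97.
Check: 97 mod 23 = 5, 97 mod 7 = 6.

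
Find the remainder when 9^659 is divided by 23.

Square-and-reduce mod 23: 9^1≡9, 9^2≡12, 9^4≡6, 9^8≡13, 9^16≡8, 9^32≡18, 9^64≡2, 9^128≡4, 9^256≡16, 9^512≡3.
659 = 1 + 2 + 16 + 128 + 512, so 9^659 ≡ 9·12·8·4·3 ≡ 18 (mod 23).

18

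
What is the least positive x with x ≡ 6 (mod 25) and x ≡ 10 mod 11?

131

Since 11·16 ≡ 1 (mod 25), take x = 10 + 11·((6−10)·16 mod 25) = 10 + 11·11 = 131.
Check: 131 mod 25 = 6, 131 mod 11 = 10.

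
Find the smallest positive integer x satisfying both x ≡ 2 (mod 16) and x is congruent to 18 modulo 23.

Since 23·7 ≡ 1 (mod 16), take x = 18 + 23·((2−18)·7 mod 16) = 18 + 23·0 = 18.
Check: 18 mod 16 = 2, 18 mod 23 = 18.

18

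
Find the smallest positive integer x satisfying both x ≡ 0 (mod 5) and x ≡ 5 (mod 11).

5

Since 11·1 ≡ 1 (mod 5), take x = 5 + 11·((0−5)·1 mod 5) = 5 + 11·0 = 5.
Check: 5 mod 5 = 0, 5 mod 11 = 5.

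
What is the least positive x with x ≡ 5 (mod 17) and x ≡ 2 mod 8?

90

x ≡ 2 (mod 8) gives x ∈ {2, 10, 18, 26, 34, 42, 50, 58, …}.
The first of these with x mod 17 = 5 is 90.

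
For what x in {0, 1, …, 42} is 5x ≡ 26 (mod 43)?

5⁻¹ ≡ 26 (mod 43) because 5·26 = 130 = 3·43 + 1.
Multiplying both sides by 26: x ≡ 26·26 = 676 ≡ 31 (mod 43).

31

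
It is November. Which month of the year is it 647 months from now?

October

647 − 53·12 = 11, so 647 ≡ 11 (mod 12).
November + 11 months → October.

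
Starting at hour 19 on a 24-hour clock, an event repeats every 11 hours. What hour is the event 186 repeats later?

186·11 = 2046.
2046 mod 24 = 6 (since 85·24 = 2040).
(19 + 6) mod 24 = 1.

1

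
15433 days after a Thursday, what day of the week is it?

Tuesday

15433 − 2204·7 = 5, so 15433 ≡ 5 (mod 7).
Thursday + 5 days → Tuesday.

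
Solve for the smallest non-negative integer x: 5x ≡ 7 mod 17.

5⁻¹ ≡ 7 (mod 17) because 5·7 = 35 = 2·17 + 1.
So x ≡ 7·7 = 49 ≡ 15 (mod 17).
Check: 5·15 = 75 = 4·17 + 7.

15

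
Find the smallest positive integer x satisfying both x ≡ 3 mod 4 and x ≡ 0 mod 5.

15

x ≡ 3 (mod 4) gives x ∈ {3, 7, 11, 15}.
The first of these with x mod 5 = 0 is 15.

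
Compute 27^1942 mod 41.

Successive squares of 27 mod 41: 27^1≡27, 27^2≡32, 27^4≡40, 27^8≡1, 27^16≡1, 27^32≡1, 27^64≡1, 27^128≡1, 27^256≡1, 27^512≡1, 27^1024≡1.
1942 = 2 + 4 + 16 + 128 + 256 + 512 + 1024, so 27^1942 ≡ 32·40·1·1·1·1·1 ≡ 9 (mod 41).

9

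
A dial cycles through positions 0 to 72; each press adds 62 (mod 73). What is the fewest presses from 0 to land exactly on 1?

53

73 = 1·62 + 11
62 = 5·11 + 7
11 = 1·7 + 4
7 = 1·4 + 3
4 = 1·3 + 1
3 = 3·1 + 0
Back-substituting gives 62·53 ≡ 1 (mod 73).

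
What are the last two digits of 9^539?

Successive squares of 9 mod 100: 9^1≡9, 9^2≡81, 9^4≡61, 9^8≡21, 9^16≡41, 9^32≡81, 9^64≡61, 9^128≡21, 9^256≡41, 9^512≡81.
539 = 1 + 2 + 8 + 16 + 512, so 9^539 ≡ 9·81·21·41·81 ≡ 89 (mod 100).

89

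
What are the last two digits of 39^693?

Successive squares of 39 mod 100: 39^1≡39, 39^2≡21, 39^4≡41, 39^8≡81, 39^16≡61, 39^32≡21, 39^64≡41, 39^128≡81, 39^256≡61, 39^512≡21.
693 = 1 + 4 + 16 + 32 + 128 + 512, so 39^693 ≡ 39·41·61·21·81·21 ≡ 19 (mod 100).

19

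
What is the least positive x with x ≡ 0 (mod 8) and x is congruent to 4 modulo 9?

x ≡ 0 (mod 8) gives x ∈ {0, 8, 16, 24, 32, 40}.
The first of these with x mod 9 = 4 is 40.

40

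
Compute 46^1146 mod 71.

Successive squares of 46 mod 71: 46^1≡46, 46^2≡57, 46^4≡54, 46^8≡5, 46^16≡25, 46^32≡57, 46^64≡54, 46^128≡5, 46^256≡25, 46^512≡57, 46^1024≡54.
1146 = 2 + 8 + 16 + 32 + 64 + 1024, so 46^1146 ≡ 57·5·25·57·54·54 ≡ 25 (mod 71).

25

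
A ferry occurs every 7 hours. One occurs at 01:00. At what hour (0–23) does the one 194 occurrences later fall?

194·7 = 1358.
1358 − 56·24 = 14, so 1358 ≡ 14 (mod 24).
(1 + 14) mod 24 = 15.

15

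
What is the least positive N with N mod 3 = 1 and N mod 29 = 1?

Since 29·2 ≡ 1 (mod 3), take x = 1 + 29·((1−1)·2 mod 3) = 1 + 29·0 = 1.
Check: 1 mod 3 = 1, 1 mod 29 = 1.

1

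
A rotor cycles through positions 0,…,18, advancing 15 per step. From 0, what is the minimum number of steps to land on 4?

18

The inverse of 15 mod 19 is 14 (since 15·14 = 210 ≡ 1).
Multiplying both sides by 14: x ≡ 14·4 = 56 ≡ 18 (mod 19).
Check: 15·18 = 270 = 14·19 + 4.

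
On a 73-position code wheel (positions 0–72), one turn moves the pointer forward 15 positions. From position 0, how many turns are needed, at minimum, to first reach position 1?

73 = 4·15 + 13
15 = 1·13 + 2
13 = 6·2 + 1
2 = 2·1 + 0
Back-substituting gives 15·39 ≡ 1 (mod 73).

39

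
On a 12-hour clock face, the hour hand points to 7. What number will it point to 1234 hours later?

Dividing 1234 by 12 gives quotient 102 and remainder 10.
7 + 10 → 5 on a 12-hour dial.

5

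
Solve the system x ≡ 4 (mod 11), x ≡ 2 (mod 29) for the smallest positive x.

147

x ≡ 4 (mod 11) gives x ∈ {4, 15, 26, 37, 48, 59, 70, 81, …}.
The first of these with x mod 29 = 2 is 147.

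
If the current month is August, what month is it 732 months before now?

August

732 = 61·12 + 0, so 732 mod 12 = 0.
August − 0 months → August.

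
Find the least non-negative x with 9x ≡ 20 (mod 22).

12

9⁻¹ ≡ 5 (mod 22) because 9·5 = 45 = 2·22 + 1.
So x ≡ 5·20 = 100 ≡ 12 (mod 22).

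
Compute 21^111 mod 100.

Square-and-reduce mod 100: 21^1≡21, 21^2≡41, 21^4≡81, 21^8≡61, 21^16≡21, 21^32≡41, 21^64≡81.
Since 111 = 1 + 2 + 4 + 8 + 32 + 64 in binary, 21^111 ≡ 21·41·81·61·41·81 ≡ 21 (mod 100).

21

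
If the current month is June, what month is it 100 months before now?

100 − 8·12 = 4, so 100 ≡ 4 (mod 12).
June − 4 months → February.

February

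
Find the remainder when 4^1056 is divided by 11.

By repeated squaring mod 11: 4^1≡4, 4^2≡5, 4^4≡3, 4^8≡9, 4^16≡4, 4^32≡5, 4^64≡3, 4^128≡9, 4^256≡4, 4^512≡5, 4^1024≡3.
Since 1056 = 32 + 1024 in binary, 4^1056 ≡ 5·3 ≡ 4 (mod 11).

4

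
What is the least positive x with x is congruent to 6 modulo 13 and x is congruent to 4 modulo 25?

x ≡ 6 (mod 13) gives x ∈ {6, 19, 32, 45, 58, 71, 84, 97, …}.
The first of these with x mod 25 = 4 is 279.

279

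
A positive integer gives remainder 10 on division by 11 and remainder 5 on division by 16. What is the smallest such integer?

Since 16·9 ≡ 1 (mod 11), take x = 5 + 16·((10−5)·9 mod 11) = 5 + 16·1 = 21.
Check: 21 mod 11 = 10, 21 mod 16 = 5.

21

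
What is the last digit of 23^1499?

Last digits of 3^n: 3, 9, 7, 1 (period 4).
1499 mod 4 = 3, so the last digit matches 3^3 = 7.

7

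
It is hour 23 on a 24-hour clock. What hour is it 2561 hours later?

16

2561 = 106·24 + 17, so 2561 mod 24 = 17.
(23 + 17) mod 24 = 16.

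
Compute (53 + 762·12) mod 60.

762·12 = 9144.
Dividing 9144 by 60 gives quotient 152 and remainder 24.
(53 + 24) mod 60 = 17.

17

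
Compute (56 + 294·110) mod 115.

294·110 = 32340.
Dividing 32340 by 115 gives quotient 281 and remainder 25.
(56 + 25) mod 115 = 81.

81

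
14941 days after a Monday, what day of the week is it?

14941 mod 7 = 3 (since 2134·7 = 14938).
Monday + 3 days → Thursday.

Thursday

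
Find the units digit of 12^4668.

Powers of 2 mod 10 repeat with period 4: 2, 4, 8, 6.
4668 leaves remainder 0 on division by 4, so 12^4668 ends in 6.

6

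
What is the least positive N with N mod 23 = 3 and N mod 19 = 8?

x ≡ 8 (mod 19) gives x ∈ {8, 27, 46, 65, 84, 103, 122, 141}.
The first of these with x mod 23 = 3 is 141.

141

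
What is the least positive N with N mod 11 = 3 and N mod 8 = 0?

80

Since 8·7 ≡ 1 (mod 11), take x = 0 + 8·((3−0)·7 mod 11) = 0 + 8·10 = 80.
Check: 80 mod 11 = 3, 80 mod 8 = 0.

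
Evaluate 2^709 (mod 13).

By repeated squaring mod 13: 2^1≡2, 2^2≡4, 2^4≡3, 2^8≡9, 2^16≡3, 2^32≡9, 2^64≡3, 2^128≡9, 2^256≡3, 2^512≡9.
709 = 1 + 4 + 64 + 128 + 512, so 2^709 ≡ 2·3·3·9·9 ≡ 2 (mod 13).

2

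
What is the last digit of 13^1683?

The units digit of 13^n cycles with period 4: 3, 9, 7, 1, …
1683 mod 4 = 3, so the last digit matches 3^3 = 7.

7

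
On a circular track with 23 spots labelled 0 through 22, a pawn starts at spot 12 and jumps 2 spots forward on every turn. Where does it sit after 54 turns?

54·2 = 108.
108 − 4·23 = 16, so 108 ≡ 16 (mod 23).
(12 + 16) mod 23 = 5.

5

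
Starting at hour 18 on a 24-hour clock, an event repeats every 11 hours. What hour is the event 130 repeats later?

130·11 = 1430.
1430 − 59·24 = 14, so 1430 ≡ 14 (mod 24).
(18 + 14) mod 24 = 8.

8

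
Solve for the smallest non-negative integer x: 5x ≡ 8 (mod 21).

5⁻¹ ≡ 17 (mod 21) because 5·17 = 85 = 4·21 + 1.
So x ≡ 17·8 = 136 ≡ 10 (mod 21).

10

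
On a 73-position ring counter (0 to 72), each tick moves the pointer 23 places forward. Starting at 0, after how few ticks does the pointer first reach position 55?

50

The inverse of 23 mod 73 is 54 (since 23·54 = 1242 ≡ 1).
Multiplying both sides by 54: x ≡ 54·55 = 2970 ≡ 50 (mod 73).
Check: 23·50 = 1150 = 15·73 + 55.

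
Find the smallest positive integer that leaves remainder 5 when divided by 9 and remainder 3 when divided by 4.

23

Since 4·7 ≡ 1 (mod 9), take x = 3 + 4·((5−3)·7 mod 9) = 3 + 4·5 = 23.
Check: 23 mod 9 = 5, 23 mod 4 = 3.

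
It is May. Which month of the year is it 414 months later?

Dividing 414 by 12 gives quotient 34 and remainder 6.
May + 6 months → November.

November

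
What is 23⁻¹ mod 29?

24

23·24 = 552 = 19·29 + 1, so 23⁻¹ ≡ 24 (mod 29).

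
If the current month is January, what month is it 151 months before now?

June

151 − 12·12 = 7, so 151 ≡ 7 (mod 12).
January − 7 months → June.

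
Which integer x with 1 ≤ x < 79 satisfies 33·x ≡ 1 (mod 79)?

79 = 2·33 + 13
33 = 2·13 + 7
13 = 1·7 + 6
7 = 1·6 + 1
6 = 6·1 + 0
Back-substituting gives 33·12 ≡ 1 (mod 79).

12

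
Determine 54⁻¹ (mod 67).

54·36 = 1944 = 29·67 + 1, so 54⁻¹ ≡ 36 (mod 67).

36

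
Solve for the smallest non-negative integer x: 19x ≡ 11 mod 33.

The inverse of 19 mod 33 is 7 (since 19·7 = 133 ≡ 1).
Multiplying both sides by 7: x ≡ 7·11 = 77 ≡ 11 (mod 33).

11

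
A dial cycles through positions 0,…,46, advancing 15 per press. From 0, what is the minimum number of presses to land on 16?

23

15⁻¹ ≡ 22 (mod 47) because 15·22 = 330 = 7·47 + 1.
So x ≡ 22·16 = 352 ≡ 23 (mod 47).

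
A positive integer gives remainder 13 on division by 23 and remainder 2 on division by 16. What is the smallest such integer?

82

x ≡ 2 (mod 16) gives x ∈ {2, 18, 34, 50, 66, 82}.
The first of these with x mod 23 = 13 is 82.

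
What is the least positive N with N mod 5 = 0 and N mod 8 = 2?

10

x ≡ 0 (mod 5) gives x ∈ {0, 5, 10}.
The first of these with x mod 8 = 2 is 10.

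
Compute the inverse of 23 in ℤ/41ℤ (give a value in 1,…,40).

25

41 = 1·23 + 18
23 = 1·18 + 5
18 = 3·5 + 3
5 = 1·3 + 2
3 = 1·2 + 1
2 = 2·1 + 0
Back-substituting gives 23·25 ≡ 1 (mod 41).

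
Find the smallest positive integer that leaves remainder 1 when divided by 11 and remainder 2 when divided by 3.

Since 3·4 ≡ 1 (mod 11), take x = 2 + 3·((1−2)·4 mod 11) = 2 + 3·7 = 23.
Check: 23 mod 11 = 1, 23 mod 3 = 2.

23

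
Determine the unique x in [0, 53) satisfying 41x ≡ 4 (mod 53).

35

41⁻¹ ≡ 22 (mod 53) because 41·22 = 902 = 17·53 + 1.
So x ≡ 22·4 = 88 ≡ 35 (mod 53).
Check: 41·35 = 1435 = 27·53 + 4.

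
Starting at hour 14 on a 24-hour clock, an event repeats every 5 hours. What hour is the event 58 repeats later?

16

58·5 = 290.
290 = 12·24 + 2, so 290 mod 24 = 2.
(14 + 2) mod 24 = 16.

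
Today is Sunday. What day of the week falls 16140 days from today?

16140 = 2305·7 + 5, so 16140 mod 7 = 5.
Sunday + 5 days → Friday.

Friday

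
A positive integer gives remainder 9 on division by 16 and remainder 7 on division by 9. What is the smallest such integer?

x ≡ 7 (mod 9) gives x ∈ {7, 16, 25}.
The first of these with x mod 16 = 9 is 25.

25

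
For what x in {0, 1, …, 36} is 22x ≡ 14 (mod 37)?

4

22⁻¹ ≡ 32 (mod 37) because 22·32 = 704 = 19·37 + 1.
So x ≡ 32·14 = 448 ≡ 4 (mod 37).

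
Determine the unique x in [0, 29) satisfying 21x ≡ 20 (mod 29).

The inverse of 21 mod 29 is 18 (since 21·18 = 378 ≡ 1).
So x ≡ 18·20 = 360 ≡ 12 (mod 29).
Check: 21·12 = 252 = 8·29 + 20.

12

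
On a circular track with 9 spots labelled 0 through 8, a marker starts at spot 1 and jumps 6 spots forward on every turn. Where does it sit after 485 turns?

4

485·6 = 2910.
Dividing 2910 by 9 gives quotient 323 and remainder 3.
(1 + 3) mod 9 = 4.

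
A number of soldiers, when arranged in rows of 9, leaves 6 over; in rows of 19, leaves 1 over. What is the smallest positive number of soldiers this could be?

Since 19·1 ≡ 1 (mod 9), take x = 1 + 19·((6−1)·1 mod 9) = 1 + 19·5 = 96.
Check: 96 mod 9 = 6, 96 mod 19 = 1.

96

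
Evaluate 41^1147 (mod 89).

35

By repeated squaring mod 89: 41^1≡41, 41^2≡79, 41^4≡11, 41^8≡32, 41^16≡45, 41^32≡67, 41^64≡39, 41^128≡8, 41^256≡64, 41^512≡2, 41^1024≡4.
Since 1147 = 1 + 2 + 8 + 16 + 32 + 64 + 1024 in binary, 41^1147 ≡ 41·79·32·45·67·39·4 ≡ 35 (mod 89).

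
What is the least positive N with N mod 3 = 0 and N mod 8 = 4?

x ≡ 0 (mod 3) gives x ∈ {0, 3, 6, 9, 12}.
The first of these with x mod 8 = 4 is 12.

12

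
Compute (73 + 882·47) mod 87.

882·47 = 41454.
41454 mod 87 = 42 (since 476·87 = 41412).
(73 + 42) mod 87 = 28.

28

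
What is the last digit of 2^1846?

Powers of 2 mod 10 repeat with period 4: 2, 4, 8, 6.
1846 mod 4 = 2, so the last digit matches 2^2 = 4.

4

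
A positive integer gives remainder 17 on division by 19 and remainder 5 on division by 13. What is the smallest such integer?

Since 13·3 ≡ 1 (mod 19), take x = 5 + 13·((17−5)·3 mod 19) = 5 + 13·17 = 226.
Check: 226 mod 19 = 17, 226 mod 13 = 5.

226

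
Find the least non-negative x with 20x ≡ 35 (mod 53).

20⁻¹ ≡ 8 (mod 53) because 20·8 = 160 = 3·53 + 1.
Multiplying both sides by 8: x ≡ 8·35 = 280 ≡ 15 (mod 53).

15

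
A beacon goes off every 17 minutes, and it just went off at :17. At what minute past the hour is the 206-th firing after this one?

39

206·17 = 3502.
3502 mod 60 = 22 (since 58·60 = 3480).
(17 + 22) mod 60 = 39.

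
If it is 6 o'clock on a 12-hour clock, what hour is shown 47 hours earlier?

47 − 3·12 = 11, so 47 ≡ 11 (mod 12).
6 − 11 → 7 on a 12-hour dial.

7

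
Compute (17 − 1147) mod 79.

55

1147 = 14·79 + 41, so 1147 mod 79 = 41.
(17 − 41) mod 79 = 55.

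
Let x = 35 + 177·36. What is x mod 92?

59

177·36 = 6372.
6372 mod 92 = 24 (since 69·92 = 6348).
(35 + 24) mod 92 = 59.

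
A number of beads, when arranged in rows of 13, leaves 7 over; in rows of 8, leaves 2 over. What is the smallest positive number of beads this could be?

x ≡ 2 (mod 8) gives x ∈ {2, 10, 18, 26, 34, 42, 50, 58, …}.
The first of these with x mod 13 = 7 is 98.

98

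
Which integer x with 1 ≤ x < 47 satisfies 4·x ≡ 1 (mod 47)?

4·12 = 48 = 1·47 + 1, so 4⁻¹ ≡ 12 (mod 47).

12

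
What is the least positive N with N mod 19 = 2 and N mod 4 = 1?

Since 4·5 ≡ 1 (mod 19), take x = 1 + 4·((2−1)·5 mod 19) = 1 + 4·5 = 21.
Check: 21 mod 19 = 2, 21 mod 4 = 1.

21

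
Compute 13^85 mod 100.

By repeated squaring mod 100: 13^1≡13, 13^2≡69, 13^4≡61, 13^8≡21, 13^16≡41, 13^32≡81, 13^64≡61.
85 = 1 + 4 + 16 + 64, so 13^85 ≡ 13·61·41·61 ≡ 93 (mod 100).

93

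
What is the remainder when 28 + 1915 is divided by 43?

1915 − 44·43 = 23, so 1915 ≡ 23 (mod 43).
(28 + 23) mod 43 = 8.

8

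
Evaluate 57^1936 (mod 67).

37

Successive squares of 57 mod 67: 57^1≡57, 57^2≡33, 57^4≡17, 57^8≡21, 57^16≡39, 57^32≡47, 57^64≡65, 57^128≡4, 57^256≡16, 57^512≡55, 57^1024≡10.
Since 1936 = 16 + 128 + 256 + 512 + 1024 in binary, 57^1936 ≡ 39·4·16·55·10 ≡ 37 (mod 67).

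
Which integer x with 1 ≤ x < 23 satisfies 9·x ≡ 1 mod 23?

18

23 = 2·9 + 5
9 = 1·5 + 4
5 = 1·4 + 1
4 = 4·1 + 0
Back-substituting gives 9·18 ≡ 1 (mod 23).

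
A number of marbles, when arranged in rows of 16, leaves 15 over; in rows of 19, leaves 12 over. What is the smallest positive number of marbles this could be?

Since 19·11 ≡ 1 (mod 16), take x = 12 + 19·((15−12)·11 mod 16) = 12 + 19·1 = 31.
Check: 31 mod 16 = 15, 31 mod 19 = 12.

31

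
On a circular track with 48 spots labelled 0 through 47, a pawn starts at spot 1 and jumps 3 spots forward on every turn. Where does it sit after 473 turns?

28

473·3 = 1419.
1419 = 29·48 + 27, so 1419 mod 48 = 27.
(1 + 27) mod 48 = 28.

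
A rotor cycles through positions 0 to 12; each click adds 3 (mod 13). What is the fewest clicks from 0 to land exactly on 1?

9

13 = 4·3 + 1
3 = 3·1 + 0
Back-substituting gives 3·9 ≡ 1 (mod 13).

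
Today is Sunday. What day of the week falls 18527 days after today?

Dividing 18527 by 7 gives quotient 2646 and remainder 5.
Sunday + 5 days → Friday.

Friday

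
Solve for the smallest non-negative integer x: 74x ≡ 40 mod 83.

14

74⁻¹ ≡ 46 (mod 83) because 74·46 = 3404 = 41·83 + 1.
Multiplying both sides by 46: x ≡ 46·40 = 1840 ≡ 14 (mod 83).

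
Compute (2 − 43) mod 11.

43 = 3·11 + 10, so 43 mod 11 = 10.
(2 − 10) mod 11 = 3.

3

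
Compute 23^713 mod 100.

83

Successive squares of 23 mod 100: 23^1≡23, 23^2≡29, 23^4≡41, 23^8≡81, 23^16≡61, 23^32≡21, 23^64≡41, 23^128≡81, 23^256≡61, 23^512≡21.
Since 713 = 1 + 8 + 64 + 128 + 512 in binary, 23^713 ≡ 23·81·41·81·21 ≡ 83 (mod 100).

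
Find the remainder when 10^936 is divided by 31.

2

Square-and-reduce mod 31: 10^1≡10, 10^2≡7, 10^4≡18, 10^8≡14, 10^16≡10, 10^32≡7, 10^64≡18, 10^128≡14, 10^256≡10, 10^512≡7.
Since 936 = 8 + 32 + 128 + 256 + 512 in binary, 10^936 ≡ 14·7·14·10·7 ≡ 2 (mod 31).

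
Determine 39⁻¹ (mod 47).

41

39·41 = 1599 = 34·47 + 1, so 39⁻¹ ≡ 41 (mod 47).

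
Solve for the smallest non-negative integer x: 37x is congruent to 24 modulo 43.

The inverse of 37 mod 43 is 7 (since 37·7 = 259 ≡ 1).
Multiplying both sides by 7: x ≡ 7·24 = 168 ≡ 39 (mod 43).

39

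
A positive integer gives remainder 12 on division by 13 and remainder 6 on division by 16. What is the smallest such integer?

38

x ≡ 12 (mod 13) gives x ∈ {12, 25, 38}.
The first of these with x mod 16 = 6 is 38.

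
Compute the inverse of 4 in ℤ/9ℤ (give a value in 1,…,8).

9 = 2·4 + 1
4 = 4·1 + 0
Back-substituting gives 4·7 ≡ 1 (mod 9).

7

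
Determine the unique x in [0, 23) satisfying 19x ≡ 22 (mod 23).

6

19⁻¹ ≡ 17 (mod 23) because 19·17 = 323 = 14·23 + 1.
Multiplying both sides by 17: x ≡ 17·22 = 374 ≡ 6 (mod 23).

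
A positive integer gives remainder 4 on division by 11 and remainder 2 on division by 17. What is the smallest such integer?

Since 17·2 ≡ 1 (mod 11), take x = 2 + 17·((4−2)·2 mod 11) = 2 + 17·4 = 70.
Check: 70 mod 11 = 4, 70 mod 17 = 2.

70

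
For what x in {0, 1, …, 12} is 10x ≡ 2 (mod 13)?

10⁻¹ ≡ 4 (mod 13) because 10·4 = 40 = 3·13 + 1.
So x ≡ 4·2 = 8 ≡ 8 (mod 13).

8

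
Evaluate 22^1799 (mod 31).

24

By repeated squaring mod 31: 22^1≡22, 22^2≡19, 22^4≡20, 22^8≡28, 22^16≡9, 22^32≡19, 22^64≡20, 22^128≡28, 22^256≡9, 22^512≡19, 22^1024≡20.
1799 = 1 + 2 + 4 + 256 + 512 + 1024, so 22^1799 ≡ 22·19·20·9·19·20 ≡ 24 (mod 31).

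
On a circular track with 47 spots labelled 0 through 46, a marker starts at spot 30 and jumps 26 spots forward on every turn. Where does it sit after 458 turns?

0

458·26 = 11908.
11908 − 253·47 = 17, so 11908 ≡ 17 (mod 47).
(30 + 17) mod 47 = 0.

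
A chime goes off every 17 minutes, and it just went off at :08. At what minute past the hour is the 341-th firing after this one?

45

341·17 = 5797.
5797 − 96·60 = 37, so 5797 ≡ 37 (mod 60).
(8 + 37) mod 60 = 45.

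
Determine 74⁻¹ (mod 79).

63

74·63 = 4662 = 59·79 + 1, so 74⁻¹ ≡ 63 (mod 79).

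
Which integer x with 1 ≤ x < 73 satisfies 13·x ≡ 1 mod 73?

13·45 = 585 = 8·73 + 1, so 13⁻¹ ≡ 45 (mod 73).

45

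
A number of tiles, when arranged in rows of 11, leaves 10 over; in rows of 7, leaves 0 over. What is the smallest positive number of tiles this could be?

Since 7·8 ≡ 1 (mod 11), take x = 0 + 7·((10−0)·8 mod 11) = 0 + 7·3 = 21.
Check: 21 mod 11 = 10, 21 mod 7 = 0.

21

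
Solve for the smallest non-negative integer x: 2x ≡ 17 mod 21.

2⁻¹ ≡ 11 (mod 21) because 2·11 = 22 = 1·21 + 1.
So x ≡ 11·17 = 187 ≡ 19 (mod 21).

19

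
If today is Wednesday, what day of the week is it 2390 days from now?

Dividing 2390 by 7 gives quotient 341 and remainder 3.
Wednesday + 3 days → Saturday.

Saturday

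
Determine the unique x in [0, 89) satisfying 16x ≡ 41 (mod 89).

16⁻¹ ≡ 39 (mod 89) because 16·39 = 624 = 7·89 + 1.
So x ≡ 39·41 = 1599 ≡ 86 (mod 89).

86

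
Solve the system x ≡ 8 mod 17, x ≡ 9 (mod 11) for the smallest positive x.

42

x ≡ 9 (mod 11) gives x ∈ {9, 20, 31, 42}.
The first of these with x mod 17 = 8 is 42.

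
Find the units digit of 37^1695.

The units digit of 37^n cycles with period 4: 7, 9, 3, 1, …
1695 mod 4 = 3, so the last digit matches 7^3 = 3.

3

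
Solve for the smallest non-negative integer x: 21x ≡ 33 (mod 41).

21⁻¹ ≡ 2 (mod 41) because 21·2 = 42 = 1·41 + 1.
So x ≡ 2·33 = 66 ≡ 25 (mod 41).

25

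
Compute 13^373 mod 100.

53

Square-and-reduce mod 100: 13^1≡13, 13^2≡69, 13^4≡61, 13^8≡21, 13^16≡41, 13^32≡81, 13^64≡61, 13^128≡21, 13^256≡41.
373 = 1 + 4 + 16 + 32 + 64 + 256, so 13^373 ≡ 13·61·41·81·61·41 ≡ 53 (mod 100).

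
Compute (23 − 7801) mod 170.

7801 − 45·170 = 151, so 7801 ≡ 151 (mod 170).
(23 − 151) mod 170 = 42.

42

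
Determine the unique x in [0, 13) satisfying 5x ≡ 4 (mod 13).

The inverse of 5 mod 13 is 8 (since 5·8 = 40 ≡ 1).
Multiplying both sides by 8: x ≡ 8·4 = 32 ≡ 6 (mod 13).
Check: 5·6 = 30 = 2·13 + 4.

6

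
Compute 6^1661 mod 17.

Square-and-reduce mod 17: 6^1≡6, 6^2≡2, 6^4≡4, 6^8≡16, 6^16≡1, 6^32≡1, 6^64≡1, 6^128≡1, 6^256≡1, 6^512≡1, 6^1024≡1.
1661 = 1 + 4 + 8 + 16 + 32 + 64 + 512 + 1024, so 6^1661 ≡ 6·4·16·1·1·1·1·1 ≡ 10 (mod 17).

10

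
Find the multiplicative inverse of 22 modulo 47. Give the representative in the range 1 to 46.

15

22·15 = 330 = 7·47 + 1, so 22⁻¹ ≡ 15 (mod 47).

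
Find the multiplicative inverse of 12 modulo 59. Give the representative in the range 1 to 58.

12·5 = 60 = 1·59 + 1, so 12⁻¹ ≡ 5 (mod 59).

5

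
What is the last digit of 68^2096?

6

The units digit of 68^n cycles with period 4: 8, 4, 2, 6, …
2096 mod 4 = 0, so the last digit matches 8^4 = 6.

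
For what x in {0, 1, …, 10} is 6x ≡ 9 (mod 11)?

7

The inverse of 6 mod 11 is 2 (since 6·2 = 12 ≡ 1).
So x ≡ 2·9 = 18 ≡ 7 (mod 11).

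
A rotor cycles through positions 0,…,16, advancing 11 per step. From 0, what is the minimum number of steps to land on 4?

5

11⁻¹ ≡ 14 (mod 17) because 11·14 = 154 = 9·17 + 1.
So x ≡ 14·4 = 56 ≡ 5 (mod 17).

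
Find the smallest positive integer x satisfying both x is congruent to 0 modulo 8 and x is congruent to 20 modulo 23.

112

Since 23·7 ≡ 1 (mod 8), take x = 20 + 23·((0−20)·7 mod 8) = 20 + 23·4 = 112.
Check: 112 mod 8 = 0, 112 mod 23 = 20.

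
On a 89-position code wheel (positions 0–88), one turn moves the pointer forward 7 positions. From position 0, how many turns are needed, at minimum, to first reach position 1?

89 = 12·7 + 5
7 = 1·5 + 2
5 = 2·2 + 1
2 = 2·1 + 0
Back-substituting gives 7·51 ≡ 1 (mod 89).

51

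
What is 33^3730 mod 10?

Powers of 3 mod 10 repeat with period 4: 3, 9, 7, 1.
3730 leaves remainder 2 on division by 4, so 33^3730 ends in 9.

9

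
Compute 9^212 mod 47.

17

Square-and-reduce mod 47: 9^1≡9, 9^2≡34, 9^4≡28, 9^8≡32, 9^16≡37, 9^32≡6, 9^64≡36, 9^128≡27.
212 = 4 + 16 + 64 + 128, so 9^212 ≡ 28·37·36·27 ≡ 17 (mod 47).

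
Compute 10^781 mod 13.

10

Successive squares of 10 mod 13: 10^1≡10, 10^2≡9, 10^4≡3, 10^8≡9, 10^16≡3, 10^32≡9, 10^64≡3, 10^128≡9, 10^256≡3, 10^512≡9.
781 = 1 + 4 + 8 + 256 + 512, so 10^781 ≡ 10·3·9·3·9 ≡ 10 (mod 13).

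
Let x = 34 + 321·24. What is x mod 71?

70

321·24 = 7704.
Dividing 7704 by 71 gives quotient 108 and remainder 36.
(34 + 36) mod 71 = 70.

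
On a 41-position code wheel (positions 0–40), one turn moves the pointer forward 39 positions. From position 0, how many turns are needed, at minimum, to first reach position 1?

41 = 1·39 + 2
39 = 19·2 + 1
2 = 2·1 + 0
Back-substituting gives 39·20 ≡ 1 (mod 41).

20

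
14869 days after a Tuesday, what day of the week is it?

Wednesday

Dividing 14869 by 7 gives quotient 2124 and remainder 1.
Tuesday + 1 day → Wednesday.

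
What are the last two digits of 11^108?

By repeated squaring mod 100: 11^1≡11, 11^2≡21, 11^4≡41, 11^8≡81, 11^16≡61, 11^32≡21, 11^64≡41.
Since 108 = 4 + 8 + 32 + 64 in binary, 11^108 ≡ 41·81·21·41 ≡ 81 (mod 100).

81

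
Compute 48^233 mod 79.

Successive squares of 48 mod 79: 48^1≡48, 48^2≡13, 48^4≡11, 48^8≡42, 48^16≡26, 48^32≡44, 48^64≡40, 48^128≡20.
233 = 1 + 8 + 32 + 64 + 128, so 48^233 ≡ 48·42·44·40·20 ≡ 28 (mod 79).

28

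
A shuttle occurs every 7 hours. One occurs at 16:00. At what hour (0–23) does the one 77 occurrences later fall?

3

77·7 = 539.
539 mod 24 = 11 (since 22·24 = 528).
(16 + 11) mod 24 = 3.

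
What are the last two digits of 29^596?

21

Square-and-reduce mod 100: 29^1≡29, 29^2≡41, 29^4≡81, 29^8≡61, 29^16≡21, 29^32≡41, 29^64≡81, 29^128≡61, 29^256≡21, 29^512≡41.
596 = 4 + 16 + 64 + 512, so 29^596 ≡ 81·21·81·41 ≡ 21 (mod 100).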